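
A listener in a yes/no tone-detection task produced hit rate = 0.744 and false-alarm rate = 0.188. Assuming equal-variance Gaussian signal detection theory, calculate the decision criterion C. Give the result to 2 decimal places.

C = 0.11

z(H) = z(0.744) = 0.6557
z(FA) = z(0.188) = -0.8853
c = −½·[z(H) + z(FA)] = −0.5 × (0.6557 + (-0.8853)) = 0.1148
c > 0: the listener has a conservative response bias.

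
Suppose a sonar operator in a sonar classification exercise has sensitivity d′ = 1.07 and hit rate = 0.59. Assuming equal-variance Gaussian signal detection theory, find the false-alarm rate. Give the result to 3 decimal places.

false-alarm rate = 0.200

z(hit rate) = z(0.59) = 0.2275
z(FA) = z(H) − d' = 0.2275 − 1.07 = -0.8425
false-alarm rate = Φ(-0.8425) = 0.1998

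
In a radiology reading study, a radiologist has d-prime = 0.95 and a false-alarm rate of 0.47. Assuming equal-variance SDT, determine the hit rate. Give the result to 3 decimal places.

hit rate = 0.809

z(false-alarm rate) = z(0.47) = -0.0753
z(H) = z(FA) + d' = -0.0753 + 0.95 = 0.8747
hit rate = Φ(0.8747) = 0.8091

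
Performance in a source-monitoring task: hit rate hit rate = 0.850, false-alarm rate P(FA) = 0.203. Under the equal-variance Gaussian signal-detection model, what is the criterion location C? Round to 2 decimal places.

C = -0.10

z(H) = z(0.850) = 1.036
z(FA) = z(0.203) = -0.831
c = −½·[z(H) + z(FA)] = −0.5 × (1.036 + (-0.831)) = -0.1025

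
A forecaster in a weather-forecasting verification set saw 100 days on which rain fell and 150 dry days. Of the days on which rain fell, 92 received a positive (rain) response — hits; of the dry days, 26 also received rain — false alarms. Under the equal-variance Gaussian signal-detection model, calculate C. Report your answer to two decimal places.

C = -0.23

H = 92/100 = 0.9200
FA = 26/150 = 0.1733
z(0.9200) = 1.405, z(0.1733) = -0.941
c = −½·[z(H) + z(FA)] = −0.5 × (1.405 + (-0.941)) = -0.232
c < 0: the forecaster has a liberal response bias.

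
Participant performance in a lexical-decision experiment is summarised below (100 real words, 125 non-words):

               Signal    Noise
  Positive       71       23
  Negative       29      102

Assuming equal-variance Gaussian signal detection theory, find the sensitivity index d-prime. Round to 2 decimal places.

d-prime = 1.45

H = 71/100 = 0.7100
FA = 23/125 = 0.1840
Φ⁻¹(H) = Φ⁻¹(0.7100) = 0.553
Φ⁻¹(FA) = Φ⁻¹(0.1840) = -0.900
d' = z(H) − z(FA) = 0.553 − (-0.900) = 1.453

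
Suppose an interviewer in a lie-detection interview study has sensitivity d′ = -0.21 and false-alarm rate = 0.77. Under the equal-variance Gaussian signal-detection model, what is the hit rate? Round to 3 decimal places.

hit rate = 0.702

z(false-alarm rate) = z(0.77) = 0.7388
z(H) = z(FA) + d' = 0.7388 + (-0.21) = 0.5288
hit rate = Φ(0.5288) = 0.7015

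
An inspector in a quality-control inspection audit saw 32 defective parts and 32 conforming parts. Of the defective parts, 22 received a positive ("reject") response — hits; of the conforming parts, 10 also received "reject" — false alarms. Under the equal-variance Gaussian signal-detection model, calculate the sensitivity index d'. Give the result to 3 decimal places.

H = 22/32 = 0.6875
FA = 10/32 = 0.3125
z(0.6875) = 0.4888, z(0.3125) = -0.4888
d' = z(H) − z(FA) = 0.4888 − (-0.4888) = 0.9776

d' = 0.978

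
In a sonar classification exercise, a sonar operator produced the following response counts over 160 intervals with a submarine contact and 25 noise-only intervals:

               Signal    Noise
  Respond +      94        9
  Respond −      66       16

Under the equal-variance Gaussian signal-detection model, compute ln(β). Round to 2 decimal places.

ln β = 0.04

H = 94/160 = 0.5875
FA = 9/25 = 0.3600
z(H) = z(0.5875) = 0.221
z(FA) = z(0.3600) = -0.358
ln β = −½·[z(H)² − z(FA)²] = −0.5 × (0.049 − 0.128) = 0.0395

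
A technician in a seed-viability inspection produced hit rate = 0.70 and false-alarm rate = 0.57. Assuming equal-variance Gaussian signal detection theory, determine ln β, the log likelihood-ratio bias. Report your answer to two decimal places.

z(H) = 0.524
z(FA) = 0.176
ln β = −½·[z(H)² − z(FA)²] = −0.5 × (0.275 − 0.031) = -0.122

ln β = -0.12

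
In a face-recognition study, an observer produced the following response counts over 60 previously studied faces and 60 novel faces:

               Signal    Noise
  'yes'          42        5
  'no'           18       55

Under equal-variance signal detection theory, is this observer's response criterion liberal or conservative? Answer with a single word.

conservative

z(H) = 0.524, z(FA) = -1.383
c = −½·(z(H) + z(FA)) = 0.4295
c > 0 → conservative criterion (biased toward responding “no”).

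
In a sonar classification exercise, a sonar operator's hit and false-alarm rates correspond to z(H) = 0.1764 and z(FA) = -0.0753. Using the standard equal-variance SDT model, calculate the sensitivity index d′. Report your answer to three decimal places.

d' = z(H) − z(FA) = 0.1764 − (-0.0753) = 0.2517

d′ = 0.252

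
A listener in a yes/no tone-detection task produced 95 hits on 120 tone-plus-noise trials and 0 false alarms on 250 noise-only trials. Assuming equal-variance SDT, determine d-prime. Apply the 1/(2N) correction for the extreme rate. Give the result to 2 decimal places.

The false-alarm rate is 0/250 = 0, so apply the 1/(2N) correction: FA → 1/(2·250) = 0.00200.
z(H) = z(0.79167) = 0.812
z(FA) = z(0.00200) = -2.878
d' = 0.812 − (-2.878) = 3.690

d-prime = 3.69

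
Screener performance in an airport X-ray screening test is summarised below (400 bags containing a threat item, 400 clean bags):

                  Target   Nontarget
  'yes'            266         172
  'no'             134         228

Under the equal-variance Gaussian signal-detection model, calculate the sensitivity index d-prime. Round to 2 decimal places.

H = 266/400 = 0.6650
FA = 172/400 = 0.4300
z(0.6650) = 0.426, z(0.4300) = -0.176
d' = z(H) − z(FA) = 0.426 − (-0.176) = 0.602

d-prime = 0.60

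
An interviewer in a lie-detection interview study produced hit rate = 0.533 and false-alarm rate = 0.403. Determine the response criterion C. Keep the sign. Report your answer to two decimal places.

Φ⁻¹(0.533) = 0.083, Φ⁻¹(0.403) = -0.246
c = −½·[z(H) + z(FA)] = −0.5 × (0.083 + (-0.246)) = 0.0815

C = 0.08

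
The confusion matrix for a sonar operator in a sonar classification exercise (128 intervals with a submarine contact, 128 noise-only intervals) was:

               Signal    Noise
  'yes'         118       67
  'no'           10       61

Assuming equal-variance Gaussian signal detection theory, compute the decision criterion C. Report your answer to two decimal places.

H = 118/128 = 0.9219
FA = 67/128 = 0.5234
Φ⁻¹(H) = Φ⁻¹(0.9219) = 1.418
Φ⁻¹(FA) = Φ⁻¹(0.5234) = 0.059
c = −½·[z(H) + z(FA)] = −0.5 × (1.418 + 0.059) = -0.7385

C = -0.74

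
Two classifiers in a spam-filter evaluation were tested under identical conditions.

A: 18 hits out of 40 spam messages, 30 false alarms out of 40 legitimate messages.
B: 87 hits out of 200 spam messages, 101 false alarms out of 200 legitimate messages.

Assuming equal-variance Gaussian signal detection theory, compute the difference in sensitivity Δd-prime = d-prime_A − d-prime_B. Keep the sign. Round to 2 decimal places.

A: z(0.4500) = -0.126, z(0.7500) = 0.674, d' = -0.800
B: z(0.4350) = -0.164, z(0.5050) = 0.013, d' = -0.177
Δd' = d'_A − d'_B = -0.800 − (-0.177) = -0.623
B has the higher sensitivity.

Δd-prime = -0.62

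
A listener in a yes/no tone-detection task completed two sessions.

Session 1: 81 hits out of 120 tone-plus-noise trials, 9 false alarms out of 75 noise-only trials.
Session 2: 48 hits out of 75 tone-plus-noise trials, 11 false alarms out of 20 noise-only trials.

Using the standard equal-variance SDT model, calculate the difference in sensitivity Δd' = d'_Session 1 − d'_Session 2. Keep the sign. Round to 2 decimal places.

Δd' = 1.40

Session 1: z(0.6750) = 0.454, z(0.1200) = -1.175, d' = 1.629
Session 2: z(0.6400) = 0.358, z(0.5500) = 0.126, d' = 0.232
Δd' = d'_Session 1 − d'_Session 2 = 1.629 − 0.232 = 1.397
Session 1 has the higher sensitivity.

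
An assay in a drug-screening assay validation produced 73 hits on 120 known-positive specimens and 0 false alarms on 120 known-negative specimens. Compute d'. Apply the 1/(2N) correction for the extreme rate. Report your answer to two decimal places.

d' = 2.91

The false-alarm rate is 0/120 = 0, so apply the 1/(2N) correction: FA → 1/(2·120) = 0.00417.
z(H) = z(0.60833) = 0.275
z(FA) = z(0.00417) = -2.638
d' = 0.275 − (-2.638) = 2.913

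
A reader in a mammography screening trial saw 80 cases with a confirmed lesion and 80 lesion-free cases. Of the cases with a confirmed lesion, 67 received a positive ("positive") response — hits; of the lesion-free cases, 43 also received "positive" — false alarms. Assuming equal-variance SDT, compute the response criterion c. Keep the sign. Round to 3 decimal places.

c = -0.539

H = 67/80 = 0.8375
FA = 43/80 = 0.5375
z(H) = z(0.8375) = 0.9842
z(FA) = z(0.5375) = 0.0941
c = −½·[z(H) + z(FA)] = −0.5 × (0.9842 + 0.0941) = -0.53915
c < 0: the reader has a liberal response bias.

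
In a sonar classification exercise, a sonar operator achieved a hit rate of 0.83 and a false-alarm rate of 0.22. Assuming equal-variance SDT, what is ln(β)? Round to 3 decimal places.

Φ⁻¹(H) = Φ⁻¹(0.83) = 0.9542
Φ⁻¹(FA) = Φ⁻¹(0.22) = -0.7722
ln β = −½·[z(H)² − z(FA)²] = −0.5 × (0.9105 − 0.5963) = -0.1571

ln β = -0.157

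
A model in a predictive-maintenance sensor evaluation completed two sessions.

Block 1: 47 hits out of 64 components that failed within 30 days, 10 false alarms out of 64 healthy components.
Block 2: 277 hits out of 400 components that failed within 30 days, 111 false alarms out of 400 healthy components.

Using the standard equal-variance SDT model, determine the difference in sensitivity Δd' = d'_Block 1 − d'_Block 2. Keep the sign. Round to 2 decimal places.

Δd' = 0.54

Block 1: z(0.7344) = 0.626, z(0.1562) = -1.010, d' = 1.636
Block 2: z(0.6925) = 0.503, z(0.2775) = -0.590, d' = 1.093
Δd' = d'_Block 1 − d'_Block 2 = 1.636 − 1.093 = 0.543
Block 1 has the higher sensitivity.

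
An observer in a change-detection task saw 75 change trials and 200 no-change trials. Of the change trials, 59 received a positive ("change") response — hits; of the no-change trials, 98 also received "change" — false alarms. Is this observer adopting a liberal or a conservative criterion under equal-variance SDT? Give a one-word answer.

liberal

z(H) = 0.795, z(FA) = -0.025
c = −½·(z(H) + z(FA)) = -0.385
c < 0 → liberal criterion (biased toward responding “yes”).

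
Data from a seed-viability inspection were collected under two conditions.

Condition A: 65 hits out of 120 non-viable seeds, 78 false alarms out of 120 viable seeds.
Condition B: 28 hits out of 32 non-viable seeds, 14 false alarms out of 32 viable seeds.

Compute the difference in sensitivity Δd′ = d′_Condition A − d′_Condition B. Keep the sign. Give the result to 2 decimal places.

Condition A: z(0.5417) = 0.105, z(0.6500) = 0.385, d' = -0.280
Condition B: z(0.8750) = 1.150, z(0.4375) = -0.157, d' = 1.307
Δd' = d'_Condition A − d'_Condition B = -0.280 − 1.307 = -1.587
Condition B has the higher sensitivity.

Δd′ = -1.59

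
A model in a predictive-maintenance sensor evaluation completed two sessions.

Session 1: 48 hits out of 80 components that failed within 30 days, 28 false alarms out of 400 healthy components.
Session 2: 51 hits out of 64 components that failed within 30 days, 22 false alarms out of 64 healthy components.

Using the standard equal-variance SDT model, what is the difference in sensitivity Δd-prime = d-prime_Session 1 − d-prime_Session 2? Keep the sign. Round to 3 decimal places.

Δd-prime = 0.496

Session 1: z(0.6000) = 0.2533, z(0.0700) = -1.4758, d' = 1.7291
Session 2: z(0.7969) = 0.8306, z(0.3438) = -0.4021, d' = 1.2327
Δd' = d'_Session 1 − d'_Session 2 = 1.7291 − 1.2327 = 0.4964
Session 1 has the higher sensitivity.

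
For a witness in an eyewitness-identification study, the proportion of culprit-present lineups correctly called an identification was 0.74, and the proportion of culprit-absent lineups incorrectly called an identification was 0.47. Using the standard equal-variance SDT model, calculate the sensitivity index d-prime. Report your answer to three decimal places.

Φ⁻¹(0.74) = 0.6433, Φ⁻¹(0.47) = -0.0753
d' = z(H) − z(FA) = 0.6433 − (-0.0753) = 0.7186

d-prime = 0.719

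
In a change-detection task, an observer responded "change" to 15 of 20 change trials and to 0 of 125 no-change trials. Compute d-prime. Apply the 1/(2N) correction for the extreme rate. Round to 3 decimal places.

d-prime = 3.327

The false-alarm rate is 0/125 = 0, so apply the 1/(2N) correction: FA → 1/(2·125) = 0.00400.
z(H) = z(0.75000) = 0.6745
z(FA) = z(0.00400) = -2.6521
d' = 0.6745 − (-2.6521) = 3.3266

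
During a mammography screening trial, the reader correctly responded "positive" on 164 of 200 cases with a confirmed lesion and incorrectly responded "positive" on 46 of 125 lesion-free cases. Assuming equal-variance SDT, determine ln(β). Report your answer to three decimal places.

ln β = -0.362

H = 164/200 = 0.8200
FA = 46/125 = 0.3680
Φ⁻¹(H) = 0.9154
Φ⁻¹(FA) = -0.3372
ln β = −½·[z(H)² − z(FA)²] = −0.5 × (0.8380 − 0.1137) = -0.36215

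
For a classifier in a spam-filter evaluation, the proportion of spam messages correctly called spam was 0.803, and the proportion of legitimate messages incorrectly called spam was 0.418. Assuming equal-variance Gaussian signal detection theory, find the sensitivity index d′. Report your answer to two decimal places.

z(H) = 0.852
z(FA) = -0.207
d' = z(H) − z(FA) = 0.852 − (-0.207) = 1.059

d′ = 1.06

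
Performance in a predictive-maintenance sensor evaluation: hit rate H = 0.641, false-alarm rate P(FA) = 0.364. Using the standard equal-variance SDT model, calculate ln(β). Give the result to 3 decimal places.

ln β = -0.005

z(H) = 0.3611
z(FA) = -0.3478
ln β = −½·[z(H)² − z(FA)²] = −0.5 × (0.1304 − 0.1210) = -0.0047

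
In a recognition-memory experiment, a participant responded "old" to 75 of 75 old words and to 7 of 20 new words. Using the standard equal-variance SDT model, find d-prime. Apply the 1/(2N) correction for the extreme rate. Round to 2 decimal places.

The hit rate is 75/75 = 1, so apply the 1/(2N) correction: H → 1 − 1/(2·75) = 0.99333.
z(H) = z(0.99333) = 2.475
z(FA) = z(0.35000) = -0.385
d' = 2.475 − (-0.385) = 2.860

d-prime = 2.86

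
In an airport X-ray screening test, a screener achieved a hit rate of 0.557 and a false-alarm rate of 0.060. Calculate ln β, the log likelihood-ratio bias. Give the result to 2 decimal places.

z(H) = z(0.557) = 0.143
z(FA) = z(0.060) = -1.555
ln β = −½·[z(H)² − z(FA)²] = −0.5 × (0.020 − 2.418) = 1.199

ln β = 1.20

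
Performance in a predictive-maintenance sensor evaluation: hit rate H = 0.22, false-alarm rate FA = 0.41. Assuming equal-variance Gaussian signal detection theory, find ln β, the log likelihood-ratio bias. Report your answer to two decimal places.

ln β = -0.27

z(H) = -0.772
z(FA) = -0.228
ln β = −½·[z(H)² − z(FA)²] = −0.5 × (0.596 − 0.052) = -0.272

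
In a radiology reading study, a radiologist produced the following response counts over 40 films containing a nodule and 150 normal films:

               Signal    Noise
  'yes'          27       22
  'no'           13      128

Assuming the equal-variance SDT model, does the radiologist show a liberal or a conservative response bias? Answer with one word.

conservative

z(H) = 0.454, z(FA) = -1.051
c = −½·(z(H) + z(FA)) = 0.2985
c > 0 → conservative criterion (biased toward responding “no”).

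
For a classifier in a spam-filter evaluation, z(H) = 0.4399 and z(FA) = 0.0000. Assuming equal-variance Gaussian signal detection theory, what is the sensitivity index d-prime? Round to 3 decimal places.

d' = z(H) − z(FA) = 0.4399 − 0.0000 = 0.4399

d-prime = 0.440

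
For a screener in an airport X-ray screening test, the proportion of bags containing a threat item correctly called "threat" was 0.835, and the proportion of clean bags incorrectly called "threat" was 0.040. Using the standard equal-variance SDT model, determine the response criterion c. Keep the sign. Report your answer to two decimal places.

c = 0.39

Φ⁻¹(0.835) = 0.9741, Φ⁻¹(0.040) = -1.7507
c = −½·[z(H) + z(FA)] = −0.5 × (0.9741 + (-1.7507)) = 0.3883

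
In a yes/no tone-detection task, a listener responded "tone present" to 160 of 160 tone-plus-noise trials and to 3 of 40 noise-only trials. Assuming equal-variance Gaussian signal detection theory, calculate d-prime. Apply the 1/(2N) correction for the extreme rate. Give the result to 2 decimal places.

d-prime = 4.17

The hit rate is 160/160 = 1, so apply the 1/(2N) correction: H → 1 − 1/(2·160) = 0.99687.
z(H) = z(0.99687) = 2.734
z(FA) = z(0.07500) = -1.440
d' = 2.734 − (-1.440) = 4.174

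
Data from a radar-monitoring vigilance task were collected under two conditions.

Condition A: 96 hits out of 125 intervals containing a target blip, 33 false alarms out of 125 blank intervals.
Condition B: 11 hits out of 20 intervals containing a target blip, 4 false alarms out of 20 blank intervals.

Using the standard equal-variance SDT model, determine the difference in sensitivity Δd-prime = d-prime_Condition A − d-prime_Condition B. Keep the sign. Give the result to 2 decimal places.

Condition A: z(0.7680) = 0.732, z(0.2640) = -0.631, d' = 1.363
Condition B: z(0.5500) = 0.126, z(0.2000) = -0.842, d' = 0.968
Δd' = d'_Condition A − d'_Condition B = 1.363 − 0.968 = 0.395
Condition A has the higher sensitivity.

Δd-prime = 0.40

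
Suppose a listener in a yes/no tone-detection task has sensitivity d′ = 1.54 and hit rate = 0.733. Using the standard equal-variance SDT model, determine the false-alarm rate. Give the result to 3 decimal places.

false-alarm rate = 0.179

z(hit rate) = z(0.733) = 0.6219
z(FA) = z(H) − d' = 0.6219 − 1.54 = -0.9181
false-alarm rate = Φ(-0.9181) = 0.1793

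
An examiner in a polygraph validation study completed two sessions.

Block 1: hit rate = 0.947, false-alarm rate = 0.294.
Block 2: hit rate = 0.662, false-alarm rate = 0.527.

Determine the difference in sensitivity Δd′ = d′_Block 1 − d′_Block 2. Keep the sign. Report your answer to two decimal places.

Block 1: z(0.947) = 1.616, z(0.294) = -0.542, d' = 2.158
Block 2: z(0.662) = 0.418, z(0.527) = 0.068, d' = 0.350
Δd' = d'_Block 1 − d'_Block 2 = 2.158 − 0.350 = 1.808
Block 1 has the higher sensitivity.

Δd′ = 1.81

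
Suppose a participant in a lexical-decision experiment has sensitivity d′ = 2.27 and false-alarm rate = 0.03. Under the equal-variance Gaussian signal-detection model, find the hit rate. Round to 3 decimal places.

z(false-alarm rate) = z(0.03) = -1.8808
z(H) = z(FA) + d' = -1.8808 + 2.27 = 0.3892
hit rate = Φ(0.3892) = 0.6514

hit rate = 0.651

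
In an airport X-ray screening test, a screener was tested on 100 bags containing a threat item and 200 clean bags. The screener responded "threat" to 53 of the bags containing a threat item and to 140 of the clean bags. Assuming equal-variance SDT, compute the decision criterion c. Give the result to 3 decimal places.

c = -0.300

H = 53/100 = 0.5300
FA = 140/200 = 0.7000
Φ⁻¹(H) = Φ⁻¹(0.5300) = 0.0753
Φ⁻¹(FA) = Φ⁻¹(0.7000) = 0.5244
c = −½·[z(H) + z(FA)] = −0.5 × (0.0753 + 0.5244) = -0.29985
c < 0: the screener has a liberal response bias.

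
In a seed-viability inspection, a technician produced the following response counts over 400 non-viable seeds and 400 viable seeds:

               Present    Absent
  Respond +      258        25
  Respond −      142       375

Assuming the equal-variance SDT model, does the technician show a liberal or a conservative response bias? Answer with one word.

conservative

z(H) = 0.372, z(FA) = -1.534
c = −½·(z(H) + z(FA)) = 0.581
c > 0 → conservative criterion (biased toward responding “no”).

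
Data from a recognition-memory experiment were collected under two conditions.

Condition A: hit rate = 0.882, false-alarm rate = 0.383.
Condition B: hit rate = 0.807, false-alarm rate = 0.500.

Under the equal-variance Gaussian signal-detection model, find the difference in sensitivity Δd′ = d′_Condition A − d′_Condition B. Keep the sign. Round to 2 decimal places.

Δd′ = 0.62

Condition A: z(0.882) = 1.185, z(0.383) = -0.298, d' = 1.483
Condition B: z(0.807) = 0.867, z(0.500) = 0.000, d' = 0.867
Δd' = d'_Condition A − d'_Condition B = 1.483 − 0.867 = 0.616
Condition A has the higher sensitivity.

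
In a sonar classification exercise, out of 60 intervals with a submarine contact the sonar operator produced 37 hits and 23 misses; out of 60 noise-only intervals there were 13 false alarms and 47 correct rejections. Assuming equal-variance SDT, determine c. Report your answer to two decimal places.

H = 37/60 = 0.6167
FA = 13/60 = 0.2167
z(H) = z(0.6167) = 0.2968
z(FA) = z(0.2167) = -0.7834
c = −½·[z(H) + z(FA)] = −0.5 × (0.2968 + (-0.7834)) = 0.2433

c = 0.24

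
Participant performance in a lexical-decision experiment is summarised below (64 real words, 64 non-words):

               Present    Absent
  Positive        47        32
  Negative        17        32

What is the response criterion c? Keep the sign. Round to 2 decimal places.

H = 47/64 = 0.7344
FA = 32/64 = 0.5000
Φ⁻¹(H) = Φ⁻¹(0.7344) = 0.6262
Φ⁻¹(FA) = Φ⁻¹(0.5000) = 0.0000
c = −½·[z(H) + z(FA)] = −0.5 × (0.6262 + 0.0000) = -0.3131

c = -0.31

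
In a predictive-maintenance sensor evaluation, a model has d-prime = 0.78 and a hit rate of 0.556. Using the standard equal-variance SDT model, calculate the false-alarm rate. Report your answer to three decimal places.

z(hit rate) = z(0.556) = 0.1408
z(FA) = z(H) − d' = 0.1408 − 0.78 = -0.6392
false-alarm rate = Φ(-0.6392) = 0.2613

false-alarm rate = 0.261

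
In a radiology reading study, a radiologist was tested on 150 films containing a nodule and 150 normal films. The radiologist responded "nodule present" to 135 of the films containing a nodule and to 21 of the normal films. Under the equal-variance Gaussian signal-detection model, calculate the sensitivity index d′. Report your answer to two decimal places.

H = 135/150 = 0.9000
FA = 21/150 = 0.1400
z(H) = z(0.9000) = 1.2816
z(FA) = z(0.1400) = -1.0803
d' = z(H) − z(FA) = 1.2816 − (-1.0803) = 2.3619

d′ = 2.36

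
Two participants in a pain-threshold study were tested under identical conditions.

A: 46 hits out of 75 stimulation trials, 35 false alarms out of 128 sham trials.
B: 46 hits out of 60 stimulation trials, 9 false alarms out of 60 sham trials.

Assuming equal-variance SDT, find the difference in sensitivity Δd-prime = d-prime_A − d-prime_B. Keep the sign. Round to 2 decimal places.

A: z(0.6133) = 0.288, z(0.2734) = -0.603, d' = 0.891
B: z(0.7667) = 0.728, z(0.1500) = -1.036, d' = 1.764
Δd' = d'_A − d'_B = 0.891 − 1.764 = -0.873
B has the higher sensitivity.

Δd-prime = -0.87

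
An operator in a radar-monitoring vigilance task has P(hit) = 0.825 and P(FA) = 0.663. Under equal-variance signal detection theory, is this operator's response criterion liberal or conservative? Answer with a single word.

z(H) = 0.935, z(FA) = 0.421
c = −½·(z(H) + z(FA)) = -0.678
c < 0 → liberal criterion (biased toward responding “yes”).

liberal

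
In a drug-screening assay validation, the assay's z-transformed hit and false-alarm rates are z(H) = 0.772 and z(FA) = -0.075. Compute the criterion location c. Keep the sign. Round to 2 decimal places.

c = -0.35

c = −½·[z(H) + z(FA)] = −½·(0.772 + (-0.075)) = -0.3485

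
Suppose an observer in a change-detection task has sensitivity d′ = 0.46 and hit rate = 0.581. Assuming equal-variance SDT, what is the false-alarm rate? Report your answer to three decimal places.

false-alarm rate = 0.399

z(hit rate) = z(0.581) = 0.2045
z(FA) = z(H) − d' = 0.2045 − 0.46 = -0.2555
false-alarm rate = Φ(-0.2555) = 0.3992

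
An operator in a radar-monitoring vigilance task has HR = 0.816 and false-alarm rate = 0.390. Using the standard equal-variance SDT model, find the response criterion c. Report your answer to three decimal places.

c = -0.310

z(0.816) = 0.9002, z(0.390) = -0.2793
c = −½·[z(H) + z(FA)] = −0.5 × (0.9002 + (-0.2793)) = -0.31045
c < 0: the operator has a liberal response bias.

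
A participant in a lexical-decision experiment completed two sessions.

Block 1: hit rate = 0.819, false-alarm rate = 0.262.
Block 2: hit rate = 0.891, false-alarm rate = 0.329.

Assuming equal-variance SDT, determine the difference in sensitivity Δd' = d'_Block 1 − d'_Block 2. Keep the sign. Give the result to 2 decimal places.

Δd' = -0.13

Block 1: z(0.819) = 0.912, z(0.262) = -0.637, d' = 1.549
Block 2: z(0.891) = 1.232, z(0.329) = -0.443, d' = 1.675
Δd' = d'_Block 1 − d'_Block 2 = 1.549 − 1.675 = -0.126
Block 2 has the higher sensitivity.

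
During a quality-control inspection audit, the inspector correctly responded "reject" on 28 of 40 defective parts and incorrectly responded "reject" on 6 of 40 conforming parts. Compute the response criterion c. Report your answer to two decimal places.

c = 0.26

H = 28/40 = 0.7000
FA = 6/40 = 0.1500
z(0.7000) = 0.5244, z(0.1500) = -1.0364
c = −½·[z(H) + z(FA)] = −0.5 × (0.5244 + (-1.0364)) = 0.2560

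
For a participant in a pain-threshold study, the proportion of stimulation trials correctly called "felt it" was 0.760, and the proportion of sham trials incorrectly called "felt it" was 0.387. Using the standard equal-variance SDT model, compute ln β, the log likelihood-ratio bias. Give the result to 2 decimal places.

z(H) = z(0.760) = 0.706
z(FA) = z(0.387) = -0.287
ln β = −½·[z(H)² − z(FA)²] = −0.5 × (0.498 − 0.082) = -0.208

ln β = -0.21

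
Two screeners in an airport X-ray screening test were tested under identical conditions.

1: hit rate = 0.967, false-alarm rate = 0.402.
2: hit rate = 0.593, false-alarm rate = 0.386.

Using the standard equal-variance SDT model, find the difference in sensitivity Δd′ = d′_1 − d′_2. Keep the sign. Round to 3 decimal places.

1: z(0.967) = 1.8384, z(0.402) = -0.2482, d' = 2.0866
2: z(0.593) = 0.2353, z(0.386) = -0.2898, d' = 0.5251
Δd' = d'_1 − d'_2 = 2.0866 − 0.5251 = 1.5615
1 has the higher sensitivity.

Δd′ = 1.562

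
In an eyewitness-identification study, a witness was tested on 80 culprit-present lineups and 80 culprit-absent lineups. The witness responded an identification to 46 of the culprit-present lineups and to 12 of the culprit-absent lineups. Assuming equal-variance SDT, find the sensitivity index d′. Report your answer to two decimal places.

d′ = 1.23

H = 46/80 = 0.5750
FA = 12/80 = 0.1500
Φ⁻¹(H) = Φ⁻¹(0.5750) = 0.189
Φ⁻¹(FA) = Φ⁻¹(0.1500) = -1.036
d' = z(H) − z(FA) = 0.189 − (-1.036) = 1.225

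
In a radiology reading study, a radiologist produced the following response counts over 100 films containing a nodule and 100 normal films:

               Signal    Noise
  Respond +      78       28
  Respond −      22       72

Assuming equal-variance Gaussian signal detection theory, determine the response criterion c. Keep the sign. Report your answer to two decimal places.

H = 78/100 = 0.7800
FA = 28/100 = 0.2800
z(H) = 0.772
z(FA) = -0.583
c = −½·[z(H) + z(FA)] = −0.5 × (0.772 + (-0.583)) = -0.0945

c = -0.09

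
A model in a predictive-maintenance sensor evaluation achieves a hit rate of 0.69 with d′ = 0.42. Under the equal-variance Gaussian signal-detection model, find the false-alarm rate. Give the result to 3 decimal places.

z(hit rate) = z(0.69) = 0.4959
z(FA) = z(H) − d' = 0.4959 − 0.42 = 0.0759
false-alarm rate = Φ(0.0759) = 0.5303

false-alarm rate = 0.530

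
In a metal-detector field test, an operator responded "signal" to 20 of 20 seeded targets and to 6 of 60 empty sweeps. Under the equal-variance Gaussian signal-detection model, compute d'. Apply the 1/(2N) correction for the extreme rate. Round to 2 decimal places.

d' = 3.24

The hit rate is 20/20 = 1, so apply the 1/(2N) correction: H → 1 − 1/(2·20) = 0.97500.
z(H) = z(0.97500) = 1.960
z(FA) = z(0.10000) = -1.282
d' = 1.960 − (-1.282) = 3.242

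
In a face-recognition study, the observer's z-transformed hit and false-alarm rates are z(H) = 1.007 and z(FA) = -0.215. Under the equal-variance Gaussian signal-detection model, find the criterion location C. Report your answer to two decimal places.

c = −½·[z(H) + z(FA)] = −½·(1.007 + (-0.215)) = -0.396

C = -0.40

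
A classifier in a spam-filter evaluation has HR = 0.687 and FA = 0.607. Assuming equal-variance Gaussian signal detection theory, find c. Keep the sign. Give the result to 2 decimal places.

z(0.687) = 0.4874, z(0.607) = 0.2715
c = −½·[z(H) + z(FA)] = −0.5 × (0.4874 + 0.2715) = -0.37945

c = -0.38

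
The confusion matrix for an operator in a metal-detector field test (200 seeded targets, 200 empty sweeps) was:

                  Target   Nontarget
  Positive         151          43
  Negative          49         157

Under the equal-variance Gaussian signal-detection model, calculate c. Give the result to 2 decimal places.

c = 0.05

H = 151/200 = 0.7550
FA = 43/200 = 0.2150
z(H) = 0.6903
z(FA) = -0.7892
c = −½·[z(H) + z(FA)] = −0.5 × (0.6903 + (-0.7892)) = 0.04945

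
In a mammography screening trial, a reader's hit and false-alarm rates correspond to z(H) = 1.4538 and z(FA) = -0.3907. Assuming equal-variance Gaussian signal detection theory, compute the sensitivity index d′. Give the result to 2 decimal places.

d' = z(H) − z(FA) = 1.4538 − (-0.3907) = 1.8445

d′ = 1.84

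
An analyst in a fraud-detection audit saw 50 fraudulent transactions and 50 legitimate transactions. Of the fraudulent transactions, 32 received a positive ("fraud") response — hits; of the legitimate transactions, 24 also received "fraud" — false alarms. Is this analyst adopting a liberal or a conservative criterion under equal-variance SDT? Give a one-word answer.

z(H) = 0.358, z(FA) = -0.050
c = −½·(z(H) + z(FA)) = -0.154
c < 0 → liberal criterion (biased toward responding “yes”).

liberal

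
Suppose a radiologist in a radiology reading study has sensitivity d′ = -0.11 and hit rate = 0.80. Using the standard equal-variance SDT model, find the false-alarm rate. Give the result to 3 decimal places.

false-alarm rate = 0.829

z(hit rate) = z(0.80) = 0.8416
z(FA) = z(H) − d' = 0.8416 − (-0.11) = 0.9516
false-alarm rate = Φ(0.9516) = 0.8294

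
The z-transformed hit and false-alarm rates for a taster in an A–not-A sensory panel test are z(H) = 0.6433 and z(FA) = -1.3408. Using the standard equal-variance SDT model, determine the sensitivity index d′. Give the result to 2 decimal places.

d' = z(H) − z(FA) = 0.6433 − (-1.3408) = 1.9841

d′ = 1.98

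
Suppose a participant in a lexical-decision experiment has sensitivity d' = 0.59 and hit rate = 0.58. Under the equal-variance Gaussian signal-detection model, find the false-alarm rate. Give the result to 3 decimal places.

false-alarm rate = 0.349

z(hit rate) = z(0.58) = 0.2019
z(FA) = z(H) − d' = 0.2019 − 0.59 = -0.3881
false-alarm rate = Φ(-0.3881) = 0.3490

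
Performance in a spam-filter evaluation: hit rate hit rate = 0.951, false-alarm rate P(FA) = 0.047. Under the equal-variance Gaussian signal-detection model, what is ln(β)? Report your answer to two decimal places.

ln β = 0.03

z(H) = 1.655
z(FA) = -1.675
ln β = −½·[z(H)² − z(FA)²] = −0.5 × (2.739 − 2.806) = 0.0335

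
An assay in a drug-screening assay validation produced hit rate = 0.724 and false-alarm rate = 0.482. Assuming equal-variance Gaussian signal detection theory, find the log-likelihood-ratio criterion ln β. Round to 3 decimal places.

ln β = -0.176

Φ⁻¹(H) = 0.5948
Φ⁻¹(FA) = -0.0451
ln β = −½·[z(H)² − z(FA)²] = −0.5 × (0.3538 − 0.0020) = -0.1759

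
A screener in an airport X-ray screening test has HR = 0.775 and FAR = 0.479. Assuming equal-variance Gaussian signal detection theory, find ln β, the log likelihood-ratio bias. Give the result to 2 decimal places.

Φ⁻¹(H) = 0.755
Φ⁻¹(FA) = -0.053
ln β = −½·[z(H)² − z(FA)²] = −0.5 × (0.570 − 0.003) = -0.2835

ln β = -0.28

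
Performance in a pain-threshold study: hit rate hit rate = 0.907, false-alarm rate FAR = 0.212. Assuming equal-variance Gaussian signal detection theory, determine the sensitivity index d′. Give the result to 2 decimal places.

d′ = 2.12

Φ⁻¹(H) = Φ⁻¹(0.907) = 1.323
Φ⁻¹(FA) = Φ⁻¹(0.212) = -0.800
d' = z(H) − z(FA) = 1.323 − (-0.800) = 2.123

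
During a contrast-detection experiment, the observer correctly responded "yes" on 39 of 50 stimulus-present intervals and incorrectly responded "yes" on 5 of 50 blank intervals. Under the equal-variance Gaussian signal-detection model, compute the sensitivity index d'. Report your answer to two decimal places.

d' = 2.05

H = 39/50 = 0.7800
FA = 5/50 = 0.1000
z(H) = z(0.7800) = 0.772
z(FA) = z(0.1000) = -1.282
d' = z(H) − z(FA) = 0.772 − (-1.282) = 2.054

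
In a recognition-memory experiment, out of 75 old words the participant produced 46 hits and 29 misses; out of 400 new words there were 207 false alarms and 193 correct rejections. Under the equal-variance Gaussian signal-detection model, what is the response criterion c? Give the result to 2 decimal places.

H = 46/75 = 0.6133
FA = 207/400 = 0.5175
z(H) = z(0.6133) = 0.288
z(FA) = z(0.5175) = 0.044
c = −½·[z(H) + z(FA)] = −0.5 × (0.288 + 0.044) = -0.166

c = -0.17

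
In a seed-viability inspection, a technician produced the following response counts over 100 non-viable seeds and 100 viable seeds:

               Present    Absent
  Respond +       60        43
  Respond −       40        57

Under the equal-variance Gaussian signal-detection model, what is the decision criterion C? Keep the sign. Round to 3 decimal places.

H = 60/100 = 0.6000
FA = 43/100 = 0.4300
Φ⁻¹(H) = 0.2533
Φ⁻¹(FA) = -0.1764
c = −½·[z(H) + z(FA)] = −0.5 × (0.2533 + (-0.1764)) = -0.03845
c < 0: the technician has a liberal response bias.

C = -0.038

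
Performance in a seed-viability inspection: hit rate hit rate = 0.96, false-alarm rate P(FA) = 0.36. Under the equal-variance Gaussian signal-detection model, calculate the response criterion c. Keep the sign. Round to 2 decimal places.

c = -0.70

Φ⁻¹(0.96) = 1.751, Φ⁻¹(0.36) = -0.358
c = −½·[z(H) + z(FA)] = −0.5 × (1.751 + (-0.358)) = -0.6965
c < 0: the technician has a liberal response bias.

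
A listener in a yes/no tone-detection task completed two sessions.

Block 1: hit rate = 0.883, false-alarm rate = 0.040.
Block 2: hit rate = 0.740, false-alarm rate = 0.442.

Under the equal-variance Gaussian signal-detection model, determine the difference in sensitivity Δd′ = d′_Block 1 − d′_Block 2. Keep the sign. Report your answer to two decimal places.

Block 1: z(0.883) = 1.190, z(0.040) = -1.751, d' = 2.941
Block 2: z(0.740) = 0.643, z(0.442) = -0.146, d' = 0.789
Δd' = d'_Block 1 − d'_Block 2 = 2.941 − 0.789 = 2.152
Block 1 has the higher sensitivity.

Δd′ = 2.15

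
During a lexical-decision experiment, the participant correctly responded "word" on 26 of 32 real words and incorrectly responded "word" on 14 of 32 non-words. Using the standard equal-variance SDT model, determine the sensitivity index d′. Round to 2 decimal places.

d′ = 1.04

H = 26/32 = 0.8125
FA = 14/32 = 0.4375
z(0.8125) = 0.887, z(0.4375) = -0.157
d' = z(H) − z(FA) = 0.887 − (-0.157) = 1.044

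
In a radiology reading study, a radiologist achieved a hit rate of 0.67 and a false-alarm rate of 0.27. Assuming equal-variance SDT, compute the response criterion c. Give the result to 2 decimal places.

c = 0.09

z(0.67) = 0.4399, z(0.27) = -0.6128
c = −½·[z(H) + z(FA)] = −0.5 × (0.4399 + (-0.6128)) = 0.08645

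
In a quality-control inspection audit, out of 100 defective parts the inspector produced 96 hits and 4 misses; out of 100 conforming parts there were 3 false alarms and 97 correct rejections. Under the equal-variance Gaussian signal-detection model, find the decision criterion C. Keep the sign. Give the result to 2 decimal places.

H = 96/100 = 0.9600
FA = 3/100 = 0.0300
z(H) = 1.751
z(FA) = -1.881
c = −½·[z(H) + z(FA)] = −0.5 × (1.751 + (-1.881)) = 0.065

C = 0.07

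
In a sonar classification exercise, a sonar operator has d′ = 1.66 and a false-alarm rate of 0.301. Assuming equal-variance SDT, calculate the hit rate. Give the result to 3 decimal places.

z(false-alarm rate) = z(0.301) = -0.5215
z(H) = z(FA) + d' = -0.5215 + 1.66 = 1.1385
hit rate = Φ(1.1385) = 0.8725

hit rate = 0.873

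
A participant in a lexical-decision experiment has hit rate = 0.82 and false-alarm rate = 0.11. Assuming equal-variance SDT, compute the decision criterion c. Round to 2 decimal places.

z(H) = 0.915
z(FA) = -1.227
c = −½·[z(H) + z(FA)] = −0.5 × (0.915 + (-1.227)) = 0.156

c = 0.16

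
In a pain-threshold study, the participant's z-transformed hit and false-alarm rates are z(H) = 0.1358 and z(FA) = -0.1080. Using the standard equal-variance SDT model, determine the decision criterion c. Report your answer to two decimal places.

c = -0.01

c = −½·[z(H) + z(FA)] = −½·(0.1358 + (-0.1080)) = -0.0139
c < 0: the participant has a liberal response bias.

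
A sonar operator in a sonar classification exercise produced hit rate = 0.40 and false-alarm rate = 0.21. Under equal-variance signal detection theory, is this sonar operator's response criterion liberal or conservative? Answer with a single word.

z(H) = -0.253, z(FA) = -0.806
c = −½·(z(H) + z(FA)) = 0.5295
c > 0 → conservative criterion (biased toward responding “no”).

conservative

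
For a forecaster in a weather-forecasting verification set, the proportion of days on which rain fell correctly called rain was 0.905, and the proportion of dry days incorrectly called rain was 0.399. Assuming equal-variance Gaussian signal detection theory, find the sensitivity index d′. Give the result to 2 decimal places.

z(H) = 1.3106
z(FA) = -0.2559
d' = z(H) − z(FA) = 1.3106 − (-0.2559) = 1.5665

d′ = 1.57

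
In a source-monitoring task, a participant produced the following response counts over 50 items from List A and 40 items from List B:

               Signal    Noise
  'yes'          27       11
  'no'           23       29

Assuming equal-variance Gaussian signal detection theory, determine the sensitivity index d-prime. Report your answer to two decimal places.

H = 27/50 = 0.5400
FA = 11/40 = 0.2750
Φ⁻¹(0.5400) = 0.100, Φ⁻¹(0.2750) = -0.598
d' = z(H) − z(FA) = 0.100 − (-0.598) = 0.698

d-prime = 0.70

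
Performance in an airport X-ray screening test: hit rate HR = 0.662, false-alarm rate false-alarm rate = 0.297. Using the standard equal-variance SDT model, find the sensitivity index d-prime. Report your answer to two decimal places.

z(H) = 0.418
z(FA) = -0.533
d' = z(H) − z(FA) = 0.418 − (-0.533) = 0.951

d-prime = 0.95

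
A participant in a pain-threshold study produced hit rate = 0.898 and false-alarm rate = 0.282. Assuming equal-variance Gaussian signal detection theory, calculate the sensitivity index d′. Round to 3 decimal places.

z(0.898) = 1.2702, z(0.282) = -0.5769
d' = z(H) − z(FA) = 1.2702 − (-0.5769) = 1.8471

d′ = 1.847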